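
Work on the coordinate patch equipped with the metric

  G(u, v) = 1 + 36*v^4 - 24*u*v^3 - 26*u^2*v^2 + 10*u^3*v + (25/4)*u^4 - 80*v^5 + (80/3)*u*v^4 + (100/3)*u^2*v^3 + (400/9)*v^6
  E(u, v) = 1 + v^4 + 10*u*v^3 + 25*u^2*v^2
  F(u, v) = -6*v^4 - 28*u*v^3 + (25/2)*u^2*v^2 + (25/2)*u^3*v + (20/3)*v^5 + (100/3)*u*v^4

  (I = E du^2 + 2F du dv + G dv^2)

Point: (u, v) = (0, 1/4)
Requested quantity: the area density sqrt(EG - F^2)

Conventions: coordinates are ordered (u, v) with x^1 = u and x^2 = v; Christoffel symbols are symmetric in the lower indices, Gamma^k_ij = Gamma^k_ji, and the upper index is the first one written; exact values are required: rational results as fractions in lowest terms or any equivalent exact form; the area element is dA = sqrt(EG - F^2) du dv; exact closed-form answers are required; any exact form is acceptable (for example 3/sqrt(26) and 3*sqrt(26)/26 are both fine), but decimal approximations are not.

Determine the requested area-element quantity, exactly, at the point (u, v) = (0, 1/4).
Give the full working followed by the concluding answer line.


E = 257/256, F = -13/768, G = 2473/2304; EG - F^2 = 1241/1152

Answer: sqrt(EG - F^2) = sqrt(2482)/48


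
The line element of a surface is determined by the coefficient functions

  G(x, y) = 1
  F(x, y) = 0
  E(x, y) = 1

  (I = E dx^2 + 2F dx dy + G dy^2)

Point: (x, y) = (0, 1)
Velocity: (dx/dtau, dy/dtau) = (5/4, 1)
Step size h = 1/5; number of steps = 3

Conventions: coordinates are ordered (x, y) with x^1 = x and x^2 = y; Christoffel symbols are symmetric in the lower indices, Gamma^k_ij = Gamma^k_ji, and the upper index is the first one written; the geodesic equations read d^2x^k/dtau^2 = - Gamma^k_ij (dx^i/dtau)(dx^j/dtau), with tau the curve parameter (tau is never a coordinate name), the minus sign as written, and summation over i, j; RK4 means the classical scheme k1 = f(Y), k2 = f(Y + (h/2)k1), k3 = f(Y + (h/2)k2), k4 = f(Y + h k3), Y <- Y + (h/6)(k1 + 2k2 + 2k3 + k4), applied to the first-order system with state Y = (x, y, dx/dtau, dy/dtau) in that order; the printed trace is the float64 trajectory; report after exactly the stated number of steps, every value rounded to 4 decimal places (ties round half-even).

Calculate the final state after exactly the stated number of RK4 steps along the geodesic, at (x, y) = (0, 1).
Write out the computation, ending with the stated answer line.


f(Y) = (dx/dtau, dy/dtau, -Gamma^x_ij Y'^i Y'^j, -Gamma^y_ij Y'^i Y'^j) with the Gammas evaluated at the stage position; h = 0.200000; intermediate values shown to 6 dp
step 0: x = 0.0000, y = 1.0000, dx/dtau = 1.2500, dy/dtau = 1.0000
step 1:
  k1: at (x, y) = (0.000000, 1.000000), (dx/dtau, dy/dtau) = (1.250000, 1.000000); Gamma_xxx = 0.000000, Gamma_xxy = 0.000000, Gamma_xyy = 0.000000, Gamma_yxx = 0.000000, Gamma_yxy = 0.000000, Gamma_yyy = 0.000000; k1 = (1.250000, 1.000000, 0.000000, 0.000000)
  k2: at (x, y) = (0.125000, 1.100000), (dx/dtau, dy/dtau) = (1.250000, 1.000000); Gamma_xxx = 0.000000, Gamma_xxy = 0.000000, Gamma_xyy = 0.000000, Gamma_yxx = 0.000000, Gamma_yxy = 0.000000, Gamma_yyy = 0.000000; k2 = (1.250000, 1.000000, 0.000000, 0.000000)
  k3: at (x, y) = (0.125000, 1.100000), (dx/dtau, dy/dtau) = (1.250000, 1.000000); Gamma_xxx = 0.000000, Gamma_xxy = 0.000000, Gamma_xyy = 0.000000, Gamma_yxx = 0.000000, Gamma_yxy = 0.000000, Gamma_yyy = 0.000000; k3 = (1.250000, 1.000000, 0.000000, 0.000000)
  k4: at (x, y) = (0.250000, 1.200000), (dx/dtau, dy/dtau) = (1.250000, 1.000000); Gamma_xxx = 0.000000, Gamma_xxy = 0.000000, Gamma_xyy = 0.000000, Gamma_yxx = 0.000000, Gamma_yxy = 0.000000, Gamma_yyy = 0.000000; k4 = (1.250000, 1.000000, 0.000000, 0.000000)
  Y <- Y + (h/6)(k1 + 2k2 + 2k3 + k4): x = 0.2500, y = 1.2000, dx/dtau = 1.2500, dy/dtau = 1.0000
step 2:
  k1: at (x, y) = (0.250000, 1.200000), (dx/dtau, dy/dtau) = (1.250000, 1.000000); Gamma_xxx = 0.000000, Gamma_xxy = 0.000000, Gamma_xyy = 0.000000, Gamma_yxx = 0.000000, Gamma_yxy = 0.000000, Gamma_yyy = 0.000000; k1 = (1.250000, 1.000000, 0.000000, 0.000000)
  k2: at (x, y) = (0.375000, 1.300000), (dx/dtau, dy/dtau) = (1.250000, 1.000000); Gamma_xxx = 0.000000, Gamma_xxy = 0.000000, Gamma_xyy = 0.000000, Gamma_yxx = 0.000000, Gamma_yxy = 0.000000, Gamma_yyy = 0.000000; k2 = (1.250000, 1.000000, 0.000000, 0.000000)
  k3: at (x, y) = (0.375000, 1.300000), (dx/dtau, dy/dtau) = (1.250000, 1.000000); Gamma_xxx = 0.000000, Gamma_xxy = 0.000000, Gamma_xyy = 0.000000, Gamma_yxx = 0.000000, Gamma_yxy = 0.000000, Gamma_yyy = 0.000000; k3 = (1.250000, 1.000000, 0.000000, 0.000000)
  k4: at (x, y) = (0.500000, 1.400000), (dx/dtau, dy/dtau) = (1.250000, 1.000000); Gamma_xxx = 0.000000, Gamma_xxy = 0.000000, Gamma_xyy = 0.000000, Gamma_yxx = 0.000000, Gamma_yxy = 0.000000, Gamma_yyy = 0.000000; k4 = (1.250000, 1.000000, 0.000000, 0.000000)
  Y <- Y + (h/6)(k1 + 2k2 + 2k3 + k4): x = 0.5000, y = 1.4000, dx/dtau = 1.2500, dy/dtau = 1.0000
step 3:
  k1: at (x, y) = (0.500000, 1.400000), (dx/dtau, dy/dtau) = (1.250000, 1.000000); Gamma_xxx = 0.000000, Gamma_xxy = 0.000000, Gamma_xyy = 0.000000, Gamma_yxx = 0.000000, Gamma_yxy = 0.000000, Gamma_yyy = 0.000000; k1 = (1.250000, 1.000000, 0.000000, 0.000000)
  k2: at (x, y) = (0.625000, 1.500000), (dx/dtau, dy/dtau) = (1.250000, 1.000000); Gamma_xxx = 0.000000, Gamma_xxy = 0.000000, Gamma_xyy = 0.000000, Gamma_yxx = 0.000000, Gamma_yxy = 0.000000, Gamma_yyy = 0.000000; k2 = (1.250000, 1.000000, 0.000000, 0.000000)
  k3: at (x, y) = (0.625000, 1.500000), (dx/dtau, dy/dtau) = (1.250000, 1.000000); Gamma_xxx = 0.000000, Gamma_xxy = 0.000000, Gamma_xyy = 0.000000, Gamma_yxx = 0.000000, Gamma_yxy = 0.000000, Gamma_yyy = 0.000000; k3 = (1.250000, 1.000000, 0.000000, 0.000000)
  k4: at (x, y) = (0.750000, 1.600000), (dx/dtau, dy/dtau) = (1.250000, 1.000000); Gamma_xxx = 0.000000, Gamma_xxy = 0.000000, Gamma_xyy = 0.000000, Gamma_yxx = 0.000000, Gamma_yxy = 0.000000, Gamma_yyy = 0.000000; k4 = (1.250000, 1.000000, 0.000000, 0.000000)
  Y <- Y + (h/6)(k1 + 2k2 + 2k3 + k4): x = 0.7500, y = 1.6000, dx/dtau = 1.2500, dy/dtau = 1.0000

Answer: x = 0.7500, y = 1.6000, dx/dtau = 1.2500, dy/dtau = 1.0000


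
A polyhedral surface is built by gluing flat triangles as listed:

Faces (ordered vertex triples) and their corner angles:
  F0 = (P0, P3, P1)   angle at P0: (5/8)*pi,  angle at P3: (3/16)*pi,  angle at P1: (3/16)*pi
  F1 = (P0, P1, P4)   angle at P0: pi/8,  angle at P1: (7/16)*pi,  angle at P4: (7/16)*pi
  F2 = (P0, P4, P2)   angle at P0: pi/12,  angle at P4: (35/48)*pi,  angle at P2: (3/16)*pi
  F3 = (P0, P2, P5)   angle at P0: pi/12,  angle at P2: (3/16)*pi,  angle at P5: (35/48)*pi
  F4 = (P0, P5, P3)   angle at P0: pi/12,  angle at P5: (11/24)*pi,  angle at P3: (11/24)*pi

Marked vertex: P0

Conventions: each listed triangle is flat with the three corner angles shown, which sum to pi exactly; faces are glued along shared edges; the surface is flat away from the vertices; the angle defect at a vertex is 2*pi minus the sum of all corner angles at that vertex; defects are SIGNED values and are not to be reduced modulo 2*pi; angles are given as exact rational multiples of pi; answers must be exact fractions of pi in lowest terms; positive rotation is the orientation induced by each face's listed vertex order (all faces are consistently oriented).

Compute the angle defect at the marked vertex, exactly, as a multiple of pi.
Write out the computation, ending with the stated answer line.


Sum of corner angles at P0: pi
defect = 2*pi - pi

Answer: defect(P0) = pi


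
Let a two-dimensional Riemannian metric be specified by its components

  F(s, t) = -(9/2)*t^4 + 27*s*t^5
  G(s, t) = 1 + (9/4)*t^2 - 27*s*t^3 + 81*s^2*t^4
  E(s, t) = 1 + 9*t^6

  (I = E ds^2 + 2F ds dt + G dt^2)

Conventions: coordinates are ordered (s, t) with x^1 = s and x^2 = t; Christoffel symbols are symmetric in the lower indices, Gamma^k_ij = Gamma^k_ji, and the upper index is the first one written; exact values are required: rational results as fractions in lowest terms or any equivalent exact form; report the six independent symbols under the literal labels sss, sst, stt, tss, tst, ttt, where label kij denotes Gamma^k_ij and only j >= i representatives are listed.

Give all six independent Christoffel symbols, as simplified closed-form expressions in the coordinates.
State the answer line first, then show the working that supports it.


Answer: Gamma_sss = 0, Gamma_sst = 108*t^5/(324*s^2*t^4 - 108*s*t^3 + 36*t^6 + 9*t^2 + 4), Gamma_stt = (216*s*t^4 - 18*t^3)/(324*s^2*t^4 - 108*s*t^3 + 36*t^6 + 9*t^2 + 4), Gamma_tss = 0, Gamma_tst = (324*s*t^4 - 54*t^3)/(324*s^2*t^4 - 108*s*t^3 + 36*t^6 + 9*t^2 + 4), Gamma_ttt = (648*s^2*t^3 - 162*s*t^2 + 9*t)/(324*s^2*t^4 - 108*s*t^3 + 36*t^6 + 9*t^2 + 4)

E = 1 + 9*t^6; F = -(9/2)*t^4 + 27*s*t^5; G = 1 + (9/4)*t^2 - 27*s*t^3 + 81*s^2*t^4
Gamma^k_ij = (1/2) g^{kl} (d_i g_jl + d_j g_il - d_l g_ij), with g^inv = (1/(EG-F^2)) [[G, -F], [-F, E]]
first partials: E_s = 0, E_t = 54*t^5, F_s = 27*t^5, F_t = -18*t^3 + 135*s*t^4, G_s = -27*t^3 + 162*s*t^4, G_t = (9/2)*t - 81*s*t^2 + 324*s^2*t^3
D = EG - F^2 = 1 + (9/4)*t^2 - 27*s*t^3 + 9*t^6 + 81*s^2*t^4
expanded: Gamma^s_ss = (G E_s - 2F F_s + F E_t)/(2D), Gamma^s_st = (G E_t - F G_s)/(2D), Gamma^s_tt = (2G F_t - G G_s - F G_t)/(2D), Gamma^t_ss = (2E F_s - E E_t - F E_s)/(2D), Gamma^t_st = (E G_s - F E_t)/(2D), Gamma^t_tt = (E G_t - 2F F_t + F G_s)/(2D); substitute and cancel common factors


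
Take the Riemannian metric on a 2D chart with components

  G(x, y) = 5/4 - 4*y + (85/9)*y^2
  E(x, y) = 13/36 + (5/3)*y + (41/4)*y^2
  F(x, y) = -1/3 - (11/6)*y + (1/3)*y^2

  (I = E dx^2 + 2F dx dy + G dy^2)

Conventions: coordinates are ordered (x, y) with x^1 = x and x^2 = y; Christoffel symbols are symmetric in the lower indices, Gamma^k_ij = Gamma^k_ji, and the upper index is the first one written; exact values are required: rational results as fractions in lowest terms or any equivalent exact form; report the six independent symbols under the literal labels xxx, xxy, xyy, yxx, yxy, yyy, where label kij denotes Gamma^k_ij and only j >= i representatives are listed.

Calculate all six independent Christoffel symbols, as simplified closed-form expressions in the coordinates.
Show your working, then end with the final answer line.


E = 13/36 + (5/3)*y + (41/4)*y^2; F = -1/3 - (11/6)*y + (1/3)*y^2; G = 5/4 - 4*y + (85/9)*y^2
Gamma^k_ij = (1/2) g^{kl} (d_i g_jl + d_j g_il - d_l g_ij), with g^inv = (1/(EG-F^2)) [[G, -F], [-F, E]]
first partials: E_x = 0, E_y = 5/3 + (41/2)*y, F_x = 0, F_y = -11/6 + (2/3)*y, G_x = 0, G_y = -4 + (170/9)*y
D = EG - F^2 = 49/144 - (7/12)*y + (8317/1296)*y^2 - (649/27)*y^3 + (3481/36)*y^4
expanded: Gamma^x_xx = (G E_x - 2F F_x + F E_y)/(2D), Gamma^x_xy = (G E_y - F G_x)/(2D), Gamma^x_yy = (2G F_y - G G_x - F G_y)/(2D), Gamma^y_xx = (2E F_x - E E_y - F E_x)/(2D), Gamma^y_xy = (E G_x - F E_y)/(2D), Gamma^y_yy = (E G_y - 2F F_y + F G_x)/(2D); substitute and cancel common factors

Answer: Gamma_xxx = (4428*y^3 - 23994*y^2 - 6408*y - 360)/(125316*y^4 - 31152*y^3 + 8317*y^2 - 756*y + 441), Gamma_xxy = (125460*y^3 - 42936*y^2 + 12285*y + 1350)/(125316*y^4 - 31152*y^3 + 8317*y^2 - 756*y + 441), Gamma_xyy = (4080*y^3 - 2592*y^2 + 9912*y - 3834)/(125316*y^4 - 31152*y^3 + 8317*y^2 - 756*y + 441), Gamma_yxx = (-136161*y^3 - 33210*y^2 - 6597*y - 390)/(125316*y^4 - 31152*y^3 + 8317*y^2 - 756*y + 441), Gamma_yxy = (-4428*y^3 + 23994*y^2 + 6408*y + 360)/(125316*y^4 - 31152*y^3 + 8317*y^2 - 756*y + 441), Gamma_yyy = (125172*y^3 - 3792*y^2 - 3968*y - 1728)/(125316*y^4 - 31152*y^3 + 8317*y^2 - 756*y + 441)


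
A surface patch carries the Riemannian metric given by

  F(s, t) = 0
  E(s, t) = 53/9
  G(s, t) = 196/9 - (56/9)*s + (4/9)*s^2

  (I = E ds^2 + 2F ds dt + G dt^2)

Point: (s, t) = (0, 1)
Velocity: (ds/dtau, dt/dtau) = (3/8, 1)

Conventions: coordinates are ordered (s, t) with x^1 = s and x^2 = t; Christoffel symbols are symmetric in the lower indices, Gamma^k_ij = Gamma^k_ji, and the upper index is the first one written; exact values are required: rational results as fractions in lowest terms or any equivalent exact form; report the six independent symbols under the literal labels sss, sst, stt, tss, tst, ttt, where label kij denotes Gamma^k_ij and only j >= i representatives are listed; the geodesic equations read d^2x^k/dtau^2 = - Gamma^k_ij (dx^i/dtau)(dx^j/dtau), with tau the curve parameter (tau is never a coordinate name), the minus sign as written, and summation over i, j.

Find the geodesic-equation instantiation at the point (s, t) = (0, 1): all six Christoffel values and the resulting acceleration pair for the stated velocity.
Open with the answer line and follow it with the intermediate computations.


Answer: Gamma_sss = 0, Gamma_sst = 0, Gamma_stt = 28/53, Gamma_tss = 0, Gamma_tst = -1/7, Gamma_ttt = 0; accelerations (d^2s/dtau^2, d^2t/dtau^2) = (-28/53, 3/28)

E = 53/9, F = 0, G = 196/9 at the point
E_s = 0, E_t = 0, F_s = 0, F_t = 0, G_s = -56/9, G_t = 0
EG - F^2 = 10388/81;  g^inv = (81/10388) * [[196/9, 0], [0, 53/9]]
first-kind symbols [ij,l] = (1/2)(d_i g_jl + d_j g_il - d_l g_ij): [ss,s] = E_s/2 = 0, [ss,t] = F_s - E_t/2 = 0, [st,s] = E_t/2 = 0, [st,t] = G_s/2 = -28/9, [tt,s] = F_t - G_s/2 = 28/9, [tt,t] = G_t/2 = 0
Gamma^s_ij = (G*[ij,s] - F*[ij,t])/(EG - F^2), Gamma^t_ij = (E*[ij,t] - F*[ij,s])/(EG - F^2)
Gamma_sss = 0, Gamma_sst = 0, Gamma_stt = 28/53, Gamma_tss = 0, Gamma_tst = -1/7, Gamma_ttt = 0
d^2s/dtau^2 = -(Gamma_sss*(3/8)^2 + 2*Gamma_sst*(3/8)*(1) + Gamma_stt*(1)^2) = -28/53
d^2t/dtau^2 = -(Gamma_tss*(3/8)^2 + 2*Gamma_tst*(3/8)*(1) + Gamma_ttt*(1)^2) = 3/28


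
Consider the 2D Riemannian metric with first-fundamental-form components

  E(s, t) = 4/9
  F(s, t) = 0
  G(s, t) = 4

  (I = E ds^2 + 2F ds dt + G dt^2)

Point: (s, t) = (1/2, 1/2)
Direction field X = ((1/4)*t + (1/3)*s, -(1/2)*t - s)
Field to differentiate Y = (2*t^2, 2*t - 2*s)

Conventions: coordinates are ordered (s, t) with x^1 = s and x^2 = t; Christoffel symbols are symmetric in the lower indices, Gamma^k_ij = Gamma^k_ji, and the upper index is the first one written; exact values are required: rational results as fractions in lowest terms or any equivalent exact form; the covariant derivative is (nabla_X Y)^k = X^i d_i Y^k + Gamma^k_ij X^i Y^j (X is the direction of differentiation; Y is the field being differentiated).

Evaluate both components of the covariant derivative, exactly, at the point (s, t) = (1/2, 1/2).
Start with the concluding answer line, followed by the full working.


Answer: (nabla_X Y)^s = -3/2, (nabla_X Y)^t = -25/12

E = 4/9, F = 0, G = 4 at the point
E_s = 0, E_t = 0, F_s = 0, F_t = 0, G_s = 0, G_t = 0
EG - F^2 = 16/9;  g^inv = (9/16) * [[4, 0], [0, 4/9]]
first-kind symbols [ij,l] = (1/2)(d_i g_jl + d_j g_il - d_l g_ij): [ss,s] = E_s/2 = 0, [ss,t] = F_s - E_t/2 = 0, [st,s] = E_t/2 = 0, [st,t] = G_s/2 = 0, [tt,s] = F_t - G_s/2 = 0, [tt,t] = G_t/2 = 0
Gamma^s_ij = (G*[ij,s] - F*[ij,t])/(EG - F^2), Gamma^t_ij = (E*[ij,t] - F*[ij,s])/(EG - F^2)
Gamma_sss = 0, Gamma_sst = 0, Gamma_stt = 0, Gamma_tss = 0, Gamma_tst = 0, Gamma_ttt = 0
X = (7/24, -3/4), Y = (1/2, 0) at the point


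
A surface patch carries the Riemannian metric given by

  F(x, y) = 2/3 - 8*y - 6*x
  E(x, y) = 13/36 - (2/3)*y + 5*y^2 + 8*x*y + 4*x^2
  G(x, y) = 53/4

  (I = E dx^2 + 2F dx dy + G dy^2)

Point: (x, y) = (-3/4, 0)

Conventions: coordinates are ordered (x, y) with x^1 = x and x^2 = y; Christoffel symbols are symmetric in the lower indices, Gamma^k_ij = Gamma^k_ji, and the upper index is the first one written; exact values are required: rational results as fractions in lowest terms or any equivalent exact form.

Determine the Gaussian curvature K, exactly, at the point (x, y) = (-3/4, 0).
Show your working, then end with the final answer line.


E = 47/18, F = 31/6, G = 53/4, EG - F^2 = 569/72 at the point
E_x = -6, E_y = -20/3, F_x = -6, F_y = -8, G_x = 0, G_y = 0
E_yy = 10, F_xy = 0, G_xx = 0
Apply the Brioschi formula K = (det M1 - det M2)/(EG - F^2)^2 over the derivative matrices of E, F, G.
M1 = [[-E_yy/2 + F_xy - G_xx/2, E_x/2, F_x - E_y/2], [F_y - G_x/2, E, F], [G_y/2, F, G]] = [[-5, -3, -8/3], [-8, 47/18, 31/6], [0, 31/6, 53/4]]; det M1 = -5935/24
M2 = [[0, E_y/2, G_x/2], [E_y/2, E, F], [G_x/2, F, G]] = [[0, -10/3, 0], [-10/3, 47/18, 31/6], [0, 31/6, 53/4]]; det M2 = -1325/9
det M1 - det M2 = -7205/72; K = -7205/72 / (569/72)^2 = -518760/323761

Answer: K = -518760/323761


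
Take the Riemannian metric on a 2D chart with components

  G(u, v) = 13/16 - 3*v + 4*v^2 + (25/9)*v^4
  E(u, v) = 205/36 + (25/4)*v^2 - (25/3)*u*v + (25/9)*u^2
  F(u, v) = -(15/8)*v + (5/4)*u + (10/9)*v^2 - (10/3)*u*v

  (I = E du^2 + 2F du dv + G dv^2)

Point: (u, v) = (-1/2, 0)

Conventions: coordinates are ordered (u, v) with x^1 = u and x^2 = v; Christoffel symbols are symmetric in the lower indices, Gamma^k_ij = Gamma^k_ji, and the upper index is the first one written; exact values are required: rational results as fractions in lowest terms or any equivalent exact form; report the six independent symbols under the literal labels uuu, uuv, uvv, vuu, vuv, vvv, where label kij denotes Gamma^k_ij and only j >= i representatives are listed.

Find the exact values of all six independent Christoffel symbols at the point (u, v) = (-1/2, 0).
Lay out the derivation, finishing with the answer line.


E = 115/18, F = -5/8, G = 13/16 at the point
E_u = -25/9, E_v = 25/6, F_u = 5/4, F_v = -5/24, G_u = 0, G_v = -3
EG - F^2 = 2765/576;  g^inv = (576/2765) * [[13/16, 5/8], [5/8, 115/18]]
first-kind symbols [ij,l] = (1/2)(d_i g_jl + d_j g_il - d_l g_ij): [uu,u] = E_u/2 = -25/18, [uu,v] = F_u - E_v/2 = -5/6, [uv,u] = E_v/2 = 25/12, [uv,v] = G_u/2 = 0, [vv,u] = F_v - G_u/2 = -5/24, [vv,v] = G_v/2 = -3/2
Gamma^u_ij = (G*[ij,u] - F*[ij,v])/(EG - F^2), Gamma^v_ij = (E*[ij,v] - F*[ij,u])/(EG - F^2)

Answer: Gamma_uuu = -190/553, Gamma_uuv = 195/553, Gamma_uvv = -255/1106, Gamma_vuu = -2140/1659, Gamma_vuv = 150/553, Gamma_vvv = -1119/553


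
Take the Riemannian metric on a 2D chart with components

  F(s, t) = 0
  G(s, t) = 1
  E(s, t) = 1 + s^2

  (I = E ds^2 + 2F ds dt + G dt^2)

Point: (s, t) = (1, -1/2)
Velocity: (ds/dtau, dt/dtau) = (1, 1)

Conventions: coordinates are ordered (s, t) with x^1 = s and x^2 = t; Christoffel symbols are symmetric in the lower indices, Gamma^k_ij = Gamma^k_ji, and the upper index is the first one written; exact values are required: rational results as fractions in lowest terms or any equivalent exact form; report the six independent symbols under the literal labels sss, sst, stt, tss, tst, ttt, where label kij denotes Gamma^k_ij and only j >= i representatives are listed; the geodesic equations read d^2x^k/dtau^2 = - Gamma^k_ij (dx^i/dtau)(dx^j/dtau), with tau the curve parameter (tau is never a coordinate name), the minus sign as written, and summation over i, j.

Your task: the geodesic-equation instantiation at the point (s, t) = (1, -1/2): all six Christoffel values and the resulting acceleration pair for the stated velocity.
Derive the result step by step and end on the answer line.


E = 2, F = 0, G = 1 at the point
E_s = 2, E_t = 0, F_s = 0, F_t = 0, G_s = 0, G_t = 0
EG - F^2 = 2;  g^inv = (1/2) * [[1, 0], [0, 2]]
first-kind symbols [ij,l] = (1/2)(d_i g_jl + d_j g_il - d_l g_ij): [ss,s] = E_s/2 = 1, [ss,t] = F_s - E_t/2 = 0, [st,s] = E_t/2 = 0, [st,t] = G_s/2 = 0, [tt,s] = F_t - G_s/2 = 0, [tt,t] = G_t/2 = 0
Gamma^s_ij = (G*[ij,s] - F*[ij,t])/(EG - F^2), Gamma^t_ij = (E*[ij,t] - F*[ij,s])/(EG - F^2)
Gamma_sss = 1/2, Gamma_sst = 0, Gamma_stt = 0, Gamma_tss = 0, Gamma_tst = 0, Gamma_ttt = 0
d^2s/dtau^2 = -(Gamma_sss*(1)^2 + 2*Gamma_sst*(1)*(1) + Gamma_stt*(1)^2) = -1/2
d^2t/dtau^2 = -(Gamma_tss*(1)^2 + 2*Gamma_tst*(1)*(1) + Gamma_ttt*(1)^2) = 0

Answer: Gamma_sss = 1/2, Gamma_sst = 0, Gamma_stt = 0, Gamma_tss = 0, Gamma_tst = 0, Gamma_ttt = 0; accelerations (d^2s/dtau^2, d^2t/dtau^2) = (-1/2, 0)


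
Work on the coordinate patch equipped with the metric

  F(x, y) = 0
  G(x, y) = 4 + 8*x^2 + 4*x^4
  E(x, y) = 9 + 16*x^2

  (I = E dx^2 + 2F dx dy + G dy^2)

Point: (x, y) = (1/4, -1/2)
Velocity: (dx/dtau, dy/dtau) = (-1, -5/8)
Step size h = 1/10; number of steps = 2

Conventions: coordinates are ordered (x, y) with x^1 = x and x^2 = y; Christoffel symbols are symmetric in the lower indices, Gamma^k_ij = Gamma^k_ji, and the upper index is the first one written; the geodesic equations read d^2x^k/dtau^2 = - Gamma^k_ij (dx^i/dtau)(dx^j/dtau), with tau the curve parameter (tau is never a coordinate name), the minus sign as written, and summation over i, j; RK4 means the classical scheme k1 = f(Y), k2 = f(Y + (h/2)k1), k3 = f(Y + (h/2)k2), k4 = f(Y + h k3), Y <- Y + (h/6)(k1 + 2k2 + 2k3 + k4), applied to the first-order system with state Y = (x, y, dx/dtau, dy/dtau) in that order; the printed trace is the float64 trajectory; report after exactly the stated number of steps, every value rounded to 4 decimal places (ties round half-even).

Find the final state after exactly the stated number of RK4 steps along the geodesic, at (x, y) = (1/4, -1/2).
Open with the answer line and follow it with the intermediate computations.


Answer: x = 0.0451, y = -0.6343, dx/dtau = -1.0406, dy/dtau = -0.7027

f(Y) = (dx/dtau, dy/dtau, -Gamma^x_ij Y'^i Y'^j, -Gamma^y_ij Y'^i Y'^j) with the Gammas evaluated at the stage position; h = 0.100000; intermediate values shown to 6 dp
step 0: x = 0.2500, y = -0.5000, dx/dtau = -1.0000, dy/dtau = -0.6250
step 1:
  k1: at (x, y) = (0.250000, -0.500000), (dx/dtau, dy/dtau) = (-1.000000, -0.625000); Gamma_xxx = 0.400000, Gamma_xxy = 0.000000, Gamma_xyy = -0.212500, Gamma_yxx = 0.000000, Gamma_yxy = 0.470588, Gamma_yyy = 0.000000; k1 = (-1.000000, -0.625000, -0.316992, -0.588235)
  k2: at (x, y) = (0.200000, -0.531250), (dx/dtau, dy/dtau) = (-1.015850, -0.654412); Gamma_xxx = 0.331950, Gamma_xxy = 0.000000, Gamma_xyy = -0.172614, Gamma_yxx = 0.000000, Gamma_yxy = 0.384615, Gamma_yyy = 0.000000; k2 = (-1.015850, -0.654412, -0.268633, -0.511372)
  k3: at (x, y) = (0.199208, -0.532721), (dx/dtau, dy/dtau) = (-1.013432, -0.650569); Gamma_xxx = 0.330809, Gamma_xxy = 0.000000, Gamma_xyy = -0.171968, Gamma_yxx = 0.000000, Gamma_yxy = 0.383208, Gamma_yyy = 0.000000; k3 = (-1.013432, -0.650569, -0.266971, -0.505303)
  k4: at (x, y) = (0.148657, -0.565057), (dx/dtau, dy/dtau) = (-1.026697, -0.675530); Gamma_xxx = 0.254289, Gamma_xxy = 0.000000, Gamma_xyy = -0.129954, Gamma_yxx = 0.000000, Gamma_yxy = 0.290885, Gamma_yyy = 0.000000; k4 = (-1.026697, -0.675530, -0.208744, -0.403496)
  Y <- Y + (h/6)(k1 + 2k2 + 2k3 + k4): x = 0.1486, y = -0.5652, dx/dtau = -1.0266, dy/dtau = -0.6754
step 2:
  k1: at (x, y) = (0.148579, -0.565175), (dx/dtau, dy/dtau) = (-1.026616, -0.675418); Gamma_xxx = 0.254166, Gamma_xxy = 0.000000, Gamma_xyy = -0.129888, Gamma_yxx = 0.000000, Gamma_yxy = 0.290740, Gamma_yyy = 0.000000; k1 = (-1.026616, -0.675418, -0.208622, -0.403195)
  k2: at (x, y) = (0.097248, -0.598946), (dx/dtau, dy/dtau) = (-1.037047, -0.695578); Gamma_xxx = 0.170027, Gamma_xxy = 0.000000, Gamma_xyy = -0.085818, Gamma_yxx = 0.000000, Gamma_yxy = 0.192674, Gamma_yyy = 0.000000; k2 = (-1.037047, -0.695578, -0.141337, -0.277970)
  k3: at (x, y) = (0.096727, -0.599954), (dx/dtau, dy/dtau) = (-1.033683, -0.689317); Gamma_xxx = 0.169145, Gamma_xxy = 0.000000, Gamma_xyy = -0.085364, Gamma_yxx = 0.000000, Gamma_yxy = 0.191660, Gamma_yyy = 0.000000; k3 = (-1.033683, -0.689317, -0.140170, -0.273129)
  k4: at (x, y) = (0.045211, -0.634107), (dx/dtau, dy/dtau) = (-1.040633, -0.702731); Gamma_xxx = 0.080084, Gamma_xxy = 0.000000, Gamma_xyy = -0.040124, Gamma_yxx = 0.000000, Gamma_yxy = 0.090237, Gamma_yyy = 0.000000; k4 = (-1.040633, -0.702731, -0.066910, -0.131978)
  Y <- Y + (h/6)(k1 + 2k2 + 2k3 + k4): x = 0.0451, y = -0.6343, dx/dtau = -1.0406, dy/dtau = -0.7027


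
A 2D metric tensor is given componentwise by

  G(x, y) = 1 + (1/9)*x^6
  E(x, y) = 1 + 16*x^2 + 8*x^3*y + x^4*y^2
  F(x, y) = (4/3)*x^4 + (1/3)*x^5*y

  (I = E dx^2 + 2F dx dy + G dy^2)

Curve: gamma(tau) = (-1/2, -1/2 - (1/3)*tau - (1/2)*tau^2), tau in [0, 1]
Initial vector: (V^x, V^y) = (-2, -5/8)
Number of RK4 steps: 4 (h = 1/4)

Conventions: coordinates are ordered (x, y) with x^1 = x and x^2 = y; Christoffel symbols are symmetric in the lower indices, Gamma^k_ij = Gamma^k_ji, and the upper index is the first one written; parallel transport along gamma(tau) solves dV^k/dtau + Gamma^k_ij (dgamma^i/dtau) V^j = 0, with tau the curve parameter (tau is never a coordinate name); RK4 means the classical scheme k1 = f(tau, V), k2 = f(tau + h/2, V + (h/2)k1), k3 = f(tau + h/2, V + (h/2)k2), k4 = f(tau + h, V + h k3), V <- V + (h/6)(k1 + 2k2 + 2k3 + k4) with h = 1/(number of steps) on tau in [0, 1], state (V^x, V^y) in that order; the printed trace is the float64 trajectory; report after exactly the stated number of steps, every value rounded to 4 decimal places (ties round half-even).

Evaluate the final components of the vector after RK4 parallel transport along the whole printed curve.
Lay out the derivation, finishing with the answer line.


gamma'(tau) = (0, -1/3 - tau); f(tau, V)^k = -Gamma^k_ij(gamma(tau)) gamma'^i(tau) V^j; h = 1/4; intermediate values shown to 6 dp
curve data and Christoffel symbols at the stage parameters:
  tau = 0.000000: gamma = (-0.500000, -0.500000), gamma' = (0.000000, -0.333333); Gamma_xxx = -1.733166, Gamma_xxy = -0.096287, Gamma_xyy = 0.000000, Gamma_yxx = -0.033984, Gamma_yxy = -0.001888, Gamma_yyy = 0.000000
  tau = 0.125000: gamma = (-0.500000, -0.549479), gamma' = (0.000000, -0.458333); Gamma_xxx = -1.745740, Gamma_xxy = -0.095931, Gamma_xyy = 0.000000, Gamma_yxx = -0.034032, Gamma_yxy = -0.001870, Gamma_yyy = 0.000000
  tau = 0.250000: gamma = (-0.500000, -0.614583), gamma' = (0.000000, -0.583333); Gamma_xxx = -1.762111, Gamma_xxy = -0.095464, Gamma_xyy = 0.000000, Gamma_yxx = -0.034092, Gamma_yxy = -0.001847, Gamma_yyy = 0.000000
  tau = 0.375000: gamma = (-0.500000, -0.695312), gamma' = (0.000000, -0.708333); Gamma_xxx = -1.782143, Gamma_xxy = -0.094889, Gamma_xyy = 0.000000, Gamma_yxx = -0.034159, Gamma_yxy = -0.001819, Gamma_yyy = 0.000000
  tau = 0.500000: gamma = (-0.500000, -0.791667), gamma' = (0.000000, -0.833333); Gamma_xxx = -1.805667, Gamma_xxy = -0.094209, Gamma_xyy = 0.000000, Gamma_yxx = -0.034231, Gamma_yxy = -0.001786, Gamma_yyy = 0.000000
  tau = 0.625000: gamma = (-0.500000, -0.903646), gamma' = (0.000000, -0.958333); Gamma_xxx = -1.832491, Gamma_xxy = -0.093425, Gamma_xyy = 0.000000, Gamma_yxx = -0.034302, Gamma_yxy = -0.001749, Gamma_yyy = 0.000000
  tau = 0.750000: gamma = (-0.500000, -1.031250), gamma' = (0.000000, -1.083333); Gamma_xxx = -1.862400, Gamma_xxy = -0.092542, Gamma_xyy = 0.000000, Gamma_yxx = -0.034370, Gamma_yxy = -0.001708, Gamma_yyy = 0.000000
  tau = 0.875000: gamma = (-0.500000, -1.174479), gamma' = (0.000000, -1.208333); Gamma_xxx = -1.895158, Gamma_xxy = -0.091563, Gamma_xyy = 0.000000, Gamma_yxx = -0.034428, Gamma_yxy = -0.001663, Gamma_yyy = 0.000000
  tau = 1.000000: gamma = (-0.500000, -1.333333), gamma' = (0.000000, -1.333333); Gamma_xxx = -1.930514, Gamma_xxy = -0.090493, Gamma_xyy = 0.000000, Gamma_yxx = -0.034473, Gamma_yxy = -0.001616, Gamma_yyy = 0.000000
step 0: V^x = -2.0000, V^y = -0.6250
step 1: k1 = (0.064191, 0.001259), k2 = (0.087584, 0.001707), k3 = (0.087455, 0.001705), k4 = (0.110157, 0.002131); V <- V + (h/6)(k1 + 2k2 + 2k3 + k4): V^x = -1.9781, V^y = -0.6246
step 2: k1 = (0.110158, 0.002131), k2 = (0.132033, 0.002531), k3 = (0.131849, 0.002527), k4 = (0.152711, 0.002895); V <- V + (h/6)(k1 + 2k2 + 2k3 + k4): V^x = -1.9452, V^y = -0.6239
step 3: k1 = (0.152713, 0.002895), k2 = (0.172450, 0.003228), k3 = (0.172229, 0.003224), k4 = (0.190697, 0.003519); V <- V + (h/6)(k1 + 2k2 + 2k3 + k4): V^x = -1.9022, V^y = -0.6231
step 4: k1 = (0.190699, 0.003519), k2 = (0.207816, 0.003775), k3 = (0.207579, 0.003771), k4 = (0.223249, 0.003987); V <- V + (h/6)(k1 + 2k2 + 2k3 + k4): V^x = -1.8503, V^y = -0.6222

Answer: V^x = -1.8503, V^y = -0.6222


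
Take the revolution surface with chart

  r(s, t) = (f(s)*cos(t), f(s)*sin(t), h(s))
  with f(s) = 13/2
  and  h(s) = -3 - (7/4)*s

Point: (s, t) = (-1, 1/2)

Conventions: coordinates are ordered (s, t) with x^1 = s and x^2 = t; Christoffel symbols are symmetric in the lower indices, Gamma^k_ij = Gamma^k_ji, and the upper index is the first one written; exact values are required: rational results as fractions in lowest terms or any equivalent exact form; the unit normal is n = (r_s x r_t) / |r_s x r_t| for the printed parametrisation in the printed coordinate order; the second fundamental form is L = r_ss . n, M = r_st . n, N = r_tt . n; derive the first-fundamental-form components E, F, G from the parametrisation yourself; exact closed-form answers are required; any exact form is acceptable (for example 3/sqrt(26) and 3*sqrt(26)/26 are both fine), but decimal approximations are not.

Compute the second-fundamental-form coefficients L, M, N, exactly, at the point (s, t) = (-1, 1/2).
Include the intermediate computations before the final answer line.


f = 13/2, f' = 0, f'' = 0, h' = -7/4, h'' = 0
E = 49/16, F = 0, G = 169/4; answer radicand W^2 = 49/16
unnormalised second-form numerators: l = 0, m = 0, n = -91/8; L = l/sqrt(49/16), and similarly M = m/sqrt(W^2), N = n/sqrt(W^2)

Answer: L = 0, M = 0, N = -13/2


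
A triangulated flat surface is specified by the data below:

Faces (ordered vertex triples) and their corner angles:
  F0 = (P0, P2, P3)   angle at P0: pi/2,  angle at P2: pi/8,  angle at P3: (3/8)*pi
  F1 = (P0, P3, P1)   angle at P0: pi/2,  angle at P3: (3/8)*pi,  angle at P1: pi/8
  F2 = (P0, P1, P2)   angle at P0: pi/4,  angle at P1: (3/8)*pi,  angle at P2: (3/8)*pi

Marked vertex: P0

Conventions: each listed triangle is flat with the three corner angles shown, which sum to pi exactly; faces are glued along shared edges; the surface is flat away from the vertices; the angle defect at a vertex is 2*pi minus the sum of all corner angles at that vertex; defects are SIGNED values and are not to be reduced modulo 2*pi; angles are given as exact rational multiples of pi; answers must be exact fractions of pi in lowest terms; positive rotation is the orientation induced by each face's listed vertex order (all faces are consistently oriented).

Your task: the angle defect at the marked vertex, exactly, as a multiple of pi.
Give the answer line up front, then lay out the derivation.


Answer: defect(P0) = (3/4)*pi

Sum of corner angles at P0: (5/4)*pi
defect = 2*pi - (5/4)*pi


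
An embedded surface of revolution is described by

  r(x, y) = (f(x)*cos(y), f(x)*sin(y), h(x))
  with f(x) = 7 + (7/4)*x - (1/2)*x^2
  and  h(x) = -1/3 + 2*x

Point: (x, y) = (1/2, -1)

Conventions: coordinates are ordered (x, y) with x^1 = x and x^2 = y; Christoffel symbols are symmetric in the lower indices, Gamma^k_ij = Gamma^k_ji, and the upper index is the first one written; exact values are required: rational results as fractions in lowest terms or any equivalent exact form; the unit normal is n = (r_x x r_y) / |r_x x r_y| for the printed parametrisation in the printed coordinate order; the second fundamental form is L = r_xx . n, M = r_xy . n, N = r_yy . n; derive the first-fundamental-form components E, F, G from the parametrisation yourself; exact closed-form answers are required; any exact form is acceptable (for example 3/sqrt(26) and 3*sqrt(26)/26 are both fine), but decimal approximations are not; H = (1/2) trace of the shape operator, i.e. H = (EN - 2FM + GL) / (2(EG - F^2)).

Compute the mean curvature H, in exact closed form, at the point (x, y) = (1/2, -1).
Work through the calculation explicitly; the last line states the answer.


f = 31/4, f' = 5/4, f'' = -1, h' = 2, h'' = 0
E = 89/16, F = 0, G = 961/16; answer radicand W^2 = 89/16
unnormalised second-form numerators: l = 2, m = 0, n = 31/2; L = l/sqrt(89/16), and similarly M = m/sqrt(W^2), N = n/sqrt(W^2)
H = (E*n - 2*F*m + G*l) / (2*(EG - F^2)*sqrt(W^2)); E*n - 2*F*m + G*l = 6603/32, EG - F^2 = 85529/256, so H = (852/2759)/sqrt(89/16)

Answer: H = 3408*sqrt(89)/245551


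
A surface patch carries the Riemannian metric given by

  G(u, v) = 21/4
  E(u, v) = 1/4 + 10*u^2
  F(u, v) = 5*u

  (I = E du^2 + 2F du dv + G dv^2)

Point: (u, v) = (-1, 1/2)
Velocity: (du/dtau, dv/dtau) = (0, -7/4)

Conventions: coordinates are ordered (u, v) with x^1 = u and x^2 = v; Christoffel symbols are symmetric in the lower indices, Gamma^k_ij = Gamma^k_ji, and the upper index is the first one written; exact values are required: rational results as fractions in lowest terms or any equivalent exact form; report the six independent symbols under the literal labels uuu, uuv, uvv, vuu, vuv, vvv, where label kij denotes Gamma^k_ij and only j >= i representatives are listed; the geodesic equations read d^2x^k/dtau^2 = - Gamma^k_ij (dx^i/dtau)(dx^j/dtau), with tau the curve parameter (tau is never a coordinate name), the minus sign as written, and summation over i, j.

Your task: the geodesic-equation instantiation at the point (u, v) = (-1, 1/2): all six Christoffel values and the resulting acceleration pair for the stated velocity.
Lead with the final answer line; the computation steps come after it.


Answer: Gamma_uuu = -440/461, Gamma_uuv = 0, Gamma_uvv = 0, Gamma_vuu = 20/461, Gamma_vuv = 0, Gamma_vvv = 0; accelerations (d^2u/dtau^2, d^2v/dtau^2) = (0, 0)

E = 41/4, F = -5, G = 21/4 at the point
E_u = -20, E_v = 0, F_u = 5, F_v = 0, G_u = 0, G_v = 0
EG - F^2 = 461/16;  g^inv = (16/461) * [[21/4, 5], [5, 41/4]]
first-kind symbols [ij,l] = (1/2)(d_i g_jl + d_j g_il - d_l g_ij): [uu,u] = E_u/2 = -10, [uu,v] = F_u - E_v/2 = 5, [uv,u] = E_v/2 = 0, [uv,v] = G_u/2 = 0, [vv,u] = F_v - G_u/2 = 0, [vv,v] = G_v/2 = 0
Gamma^u_ij = (G*[ij,u] - F*[ij,v])/(EG - F^2), Gamma^v_ij = (E*[ij,v] - F*[ij,u])/(EG - F^2)
Gamma_uuu = -440/461, Gamma_uuv = 0, Gamma_uvv = 0, Gamma_vuu = 20/461, Gamma_vuv = 0, Gamma_vvv = 0
d^2u/dtau^2 = -(Gamma_uuu*(0)^2 + 2*Gamma_uuv*(0)*(-7/4) + Gamma_uvv*(-7/4)^2) = 0
d^2v/dtau^2 = -(Gamma_vuu*(0)^2 + 2*Gamma_vuv*(0)*(-7/4) + Gamma_vvv*(-7/4)^2) = 0


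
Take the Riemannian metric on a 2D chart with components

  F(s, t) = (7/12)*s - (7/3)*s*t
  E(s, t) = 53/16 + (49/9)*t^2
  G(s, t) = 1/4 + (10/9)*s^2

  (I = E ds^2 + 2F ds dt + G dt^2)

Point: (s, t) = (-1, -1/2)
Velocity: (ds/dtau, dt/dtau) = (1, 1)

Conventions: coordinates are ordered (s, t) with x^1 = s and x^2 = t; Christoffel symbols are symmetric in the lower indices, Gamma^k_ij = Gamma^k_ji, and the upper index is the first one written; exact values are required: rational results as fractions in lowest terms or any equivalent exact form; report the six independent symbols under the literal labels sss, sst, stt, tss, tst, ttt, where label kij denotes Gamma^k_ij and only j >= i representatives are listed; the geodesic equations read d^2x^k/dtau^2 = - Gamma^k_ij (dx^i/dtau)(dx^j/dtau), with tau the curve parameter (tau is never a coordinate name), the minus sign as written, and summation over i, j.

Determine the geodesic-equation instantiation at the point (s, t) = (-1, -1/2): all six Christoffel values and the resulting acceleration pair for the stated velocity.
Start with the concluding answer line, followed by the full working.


Answer: Gamma_sss = 828/349, Gamma_sst = -4184/2443, Gamma_stt = 496/349, Gamma_tss = 15479/2443, Gamma_tst = -51616/17101, Gamma_ttt = 4464/2443; accelerations (d^2s/dtau^2, d^2t/dtau^2) = (-900/2443, -36369/17101)

E = 673/144, F = -7/4, G = 49/36 at the point
E_s = 0, E_t = -49/9, F_s = 7/4, F_t = 7/3, G_s = -20/9, G_t = 0
EG - F^2 = 17101/5184;  g^inv = (5184/17101) * [[49/36, 7/4], [7/4, 673/144]]
first-kind symbols [ij,l] = (1/2)(d_i g_jl + d_j g_il - d_l g_ij): [ss,s] = E_s/2 = 0, [ss,t] = F_s - E_t/2 = 161/36, [st,s] = E_t/2 = -49/18, [st,t] = G_s/2 = -10/9, [tt,s] = F_t - G_s/2 = 31/9, [tt,t] = G_t/2 = 0
Gamma^s_ij = (G*[ij,s] - F*[ij,t])/(EG - F^2), Gamma^t_ij = (E*[ij,t] - F*[ij,s])/(EG - F^2)
Gamma_sss = 828/349, Gamma_sst = -4184/2443, Gamma_stt = 496/349, Gamma_tss = 15479/2443, Gamma_tst = -51616/17101, Gamma_ttt = 4464/2443
d^2s/dtau^2 = -(Gamma_sss*(1)^2 + 2*Gamma_sst*(1)*(1) + Gamma_stt*(1)^2) = -900/2443
d^2t/dtau^2 = -(Gamma_tss*(1)^2 + 2*Gamma_tst*(1)*(1) + Gamma_ttt*(1)^2) = -36369/17101


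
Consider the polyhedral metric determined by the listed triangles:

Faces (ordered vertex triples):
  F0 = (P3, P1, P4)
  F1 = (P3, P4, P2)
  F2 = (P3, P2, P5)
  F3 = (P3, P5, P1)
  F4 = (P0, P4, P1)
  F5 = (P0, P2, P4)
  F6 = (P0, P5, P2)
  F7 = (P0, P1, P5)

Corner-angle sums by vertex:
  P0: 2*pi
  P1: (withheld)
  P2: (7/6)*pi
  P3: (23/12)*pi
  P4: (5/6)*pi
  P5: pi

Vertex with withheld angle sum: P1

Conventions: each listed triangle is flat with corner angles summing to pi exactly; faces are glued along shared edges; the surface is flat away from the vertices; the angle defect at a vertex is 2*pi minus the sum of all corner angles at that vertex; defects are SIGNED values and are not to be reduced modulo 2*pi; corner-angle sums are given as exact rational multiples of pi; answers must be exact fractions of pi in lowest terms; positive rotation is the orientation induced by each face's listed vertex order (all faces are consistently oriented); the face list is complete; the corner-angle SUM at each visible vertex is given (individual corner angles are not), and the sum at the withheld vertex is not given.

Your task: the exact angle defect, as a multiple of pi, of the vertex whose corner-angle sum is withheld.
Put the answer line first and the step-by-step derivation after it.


Answer: defect(P1) = (11/12)*pi

V = 6, E = 12, F = 8; chi = V - E + F = 2
Gauss-Bonnet: total defect = 2*pi*chi = 4*pi; visible defects sum to (37/12)*pi


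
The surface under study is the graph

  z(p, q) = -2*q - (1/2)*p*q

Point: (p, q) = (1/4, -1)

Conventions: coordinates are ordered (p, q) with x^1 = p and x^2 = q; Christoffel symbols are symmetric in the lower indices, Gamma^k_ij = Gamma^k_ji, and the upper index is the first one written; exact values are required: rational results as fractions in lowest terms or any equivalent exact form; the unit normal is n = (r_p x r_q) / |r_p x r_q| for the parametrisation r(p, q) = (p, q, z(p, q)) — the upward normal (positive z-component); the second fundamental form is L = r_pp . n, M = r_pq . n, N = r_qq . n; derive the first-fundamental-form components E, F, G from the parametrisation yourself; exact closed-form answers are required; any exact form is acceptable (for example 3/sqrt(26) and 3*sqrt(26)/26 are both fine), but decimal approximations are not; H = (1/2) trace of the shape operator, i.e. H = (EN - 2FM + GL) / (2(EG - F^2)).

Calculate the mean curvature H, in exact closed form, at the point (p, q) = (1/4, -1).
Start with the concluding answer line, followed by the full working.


Answer: H = -272*sqrt(41)/45387

z_p = 1/2, z_q = -17/8, z_pp = 0, z_pq = -1/2, z_qq = 0
E = 5/4, F = -17/16, G = 353/64; answer radicand W^2 = 369/64
unnormalised second-form numerators: l = 0, m = -1/2, n = 0; L = l/sqrt(369/64), and similarly M = m/sqrt(W^2), N = n/sqrt(W^2)
H = (E*n - 2*F*m + G*l) / (2*(EG - F^2)*sqrt(W^2)); E*n - 2*F*m + G*l = -17/16, EG - F^2 = 369/64, so H = (-34/369)/sqrt(369/64)


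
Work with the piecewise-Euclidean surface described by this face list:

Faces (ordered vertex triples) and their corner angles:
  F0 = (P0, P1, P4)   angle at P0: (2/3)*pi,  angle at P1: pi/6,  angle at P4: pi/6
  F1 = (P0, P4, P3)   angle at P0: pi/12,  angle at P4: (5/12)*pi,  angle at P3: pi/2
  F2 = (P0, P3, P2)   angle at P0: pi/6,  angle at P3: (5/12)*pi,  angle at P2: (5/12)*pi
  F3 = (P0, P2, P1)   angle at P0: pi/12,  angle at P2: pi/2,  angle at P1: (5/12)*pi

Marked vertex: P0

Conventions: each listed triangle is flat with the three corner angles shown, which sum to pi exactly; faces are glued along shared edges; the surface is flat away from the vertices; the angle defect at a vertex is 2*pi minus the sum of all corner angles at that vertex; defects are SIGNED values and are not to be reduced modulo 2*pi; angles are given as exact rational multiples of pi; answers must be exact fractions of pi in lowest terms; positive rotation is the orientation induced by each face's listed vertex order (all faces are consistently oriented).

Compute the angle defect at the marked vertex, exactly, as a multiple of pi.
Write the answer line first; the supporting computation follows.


Answer: defect(P0) = pi

Sum of corner angles at P0: pi
defect = 2*pi - pi


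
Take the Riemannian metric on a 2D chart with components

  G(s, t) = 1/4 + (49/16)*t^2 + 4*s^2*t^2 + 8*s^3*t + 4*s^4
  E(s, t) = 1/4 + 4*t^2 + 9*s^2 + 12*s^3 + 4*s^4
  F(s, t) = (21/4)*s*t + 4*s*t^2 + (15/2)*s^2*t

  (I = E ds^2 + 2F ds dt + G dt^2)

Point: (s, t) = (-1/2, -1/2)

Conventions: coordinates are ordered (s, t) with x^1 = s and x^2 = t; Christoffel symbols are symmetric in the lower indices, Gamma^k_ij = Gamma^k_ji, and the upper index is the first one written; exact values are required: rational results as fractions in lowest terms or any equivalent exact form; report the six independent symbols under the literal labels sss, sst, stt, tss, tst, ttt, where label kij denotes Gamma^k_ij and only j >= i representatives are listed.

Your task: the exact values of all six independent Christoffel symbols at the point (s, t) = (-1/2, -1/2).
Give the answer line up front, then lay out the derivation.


Answer: Gamma_sss = -384/1157, Gamma_sst = -1128/1157, Gamma_stt = 2112/1157, Gamma_tss = 2344/1157, Gamma_tst = -1792/1157, Gamma_ttt = -1322/1157

E = 9/4, F = -1/8, G = 129/64 at the point
E_s = -2, E_t = -4, F_s = 17/8, F_t = 5/4, G_s = -6, G_t = -81/16
EG - F^2 = 1157/256;  g^inv = (256/1157) * [[129/64, 1/8], [1/8, 9/4]]
first-kind symbols [ij,l] = (1/2)(d_i g_jl + d_j g_il - d_l g_ij): [ss,s] = E_s/2 = -1, [ss,t] = F_s - E_t/2 = 33/8, [st,s] = E_t/2 = -2, [st,t] = G_s/2 = -3, [tt,s] = F_t - G_s/2 = 17/4, [tt,t] = G_t/2 = -81/32
Gamma^s_ij = (G*[ij,s] - F*[ij,t])/(EG - F^2), Gamma^t_ij = (E*[ij,t] - F*[ij,s])/(EG - F^2)
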